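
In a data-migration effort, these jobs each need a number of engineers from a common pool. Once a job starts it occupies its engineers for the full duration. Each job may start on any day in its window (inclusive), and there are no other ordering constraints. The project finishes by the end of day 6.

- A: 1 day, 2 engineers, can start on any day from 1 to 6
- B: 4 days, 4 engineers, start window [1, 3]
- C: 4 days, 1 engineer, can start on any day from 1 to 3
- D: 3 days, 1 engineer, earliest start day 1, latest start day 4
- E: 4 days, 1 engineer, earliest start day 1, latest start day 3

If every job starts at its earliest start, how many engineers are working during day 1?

9

At early start, day 1 has: A, B, C, D, E.
Demand: 2 + 4 + 1 + 1 + 1 = 9.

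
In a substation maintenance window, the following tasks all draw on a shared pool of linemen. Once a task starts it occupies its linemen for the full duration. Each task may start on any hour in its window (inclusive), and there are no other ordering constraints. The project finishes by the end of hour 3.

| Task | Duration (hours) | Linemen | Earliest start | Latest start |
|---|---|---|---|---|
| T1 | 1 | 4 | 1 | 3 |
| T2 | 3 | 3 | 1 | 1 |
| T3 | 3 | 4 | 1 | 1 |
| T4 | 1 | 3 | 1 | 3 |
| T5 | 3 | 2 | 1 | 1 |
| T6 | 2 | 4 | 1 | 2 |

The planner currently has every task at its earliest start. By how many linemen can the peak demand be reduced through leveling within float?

4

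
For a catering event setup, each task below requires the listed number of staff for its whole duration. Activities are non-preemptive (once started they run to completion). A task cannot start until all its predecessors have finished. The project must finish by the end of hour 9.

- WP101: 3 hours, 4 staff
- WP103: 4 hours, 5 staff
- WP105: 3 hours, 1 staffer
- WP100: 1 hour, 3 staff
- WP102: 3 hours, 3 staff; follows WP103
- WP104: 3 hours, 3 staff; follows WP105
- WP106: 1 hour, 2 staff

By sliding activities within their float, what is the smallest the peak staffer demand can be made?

Early-start (WP101@1, WP103@1, WP105@1, WP100@1, WP102@5, WP104@4, WP106@1) gives peak 15: h1:15  h2:10  h3:10  h4:8  h5:6  h6:6  h7:3  h8:0  h9:0.
Shift WP101→5, WP100→8, WP102→7.
Schedule WP101@5, WP103@1, WP105@1, WP100@8, WP102@7, WP104@4, WP106@1: h1:8  h2:6  h3:6  h4:8  h5:7  h6:7  h7:7  h8:6  h9:3 — peak 8.

8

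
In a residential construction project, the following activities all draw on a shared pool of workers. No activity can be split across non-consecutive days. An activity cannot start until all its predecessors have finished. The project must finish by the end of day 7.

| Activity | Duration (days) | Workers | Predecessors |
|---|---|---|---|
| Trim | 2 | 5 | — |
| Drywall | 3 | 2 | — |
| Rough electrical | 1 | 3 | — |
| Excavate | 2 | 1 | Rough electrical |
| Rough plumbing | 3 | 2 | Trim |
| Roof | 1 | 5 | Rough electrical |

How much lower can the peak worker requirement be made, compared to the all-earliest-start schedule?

Early-start peak: d1:10  d2:13  d3:5  d4:2  d5:2  d6:0  d7:0 ⇒ 13.
Leveled (Trim@1, Drywall@3, Rough electrical@3, Excavate@4, Rough plumbing@4, Roof@7): d1:5  d2:5  d3:5  d4:5  d5:5  d6:2  d7:5 ⇒ 5.
Reduction 13 − 5 = 8.

8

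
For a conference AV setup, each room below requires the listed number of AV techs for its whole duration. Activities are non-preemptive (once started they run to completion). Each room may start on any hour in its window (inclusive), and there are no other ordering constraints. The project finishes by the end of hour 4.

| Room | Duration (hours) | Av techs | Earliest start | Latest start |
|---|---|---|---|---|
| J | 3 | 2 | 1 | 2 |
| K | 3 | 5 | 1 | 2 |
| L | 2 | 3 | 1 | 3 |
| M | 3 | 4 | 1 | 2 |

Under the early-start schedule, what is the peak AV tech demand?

14

Early-start schedule: J@1, K@1, L@1, M@1.
Load per hour: hour 1: 14, hour 2: 14, hour 3: 11, hour 4: 0.
Peak is 14.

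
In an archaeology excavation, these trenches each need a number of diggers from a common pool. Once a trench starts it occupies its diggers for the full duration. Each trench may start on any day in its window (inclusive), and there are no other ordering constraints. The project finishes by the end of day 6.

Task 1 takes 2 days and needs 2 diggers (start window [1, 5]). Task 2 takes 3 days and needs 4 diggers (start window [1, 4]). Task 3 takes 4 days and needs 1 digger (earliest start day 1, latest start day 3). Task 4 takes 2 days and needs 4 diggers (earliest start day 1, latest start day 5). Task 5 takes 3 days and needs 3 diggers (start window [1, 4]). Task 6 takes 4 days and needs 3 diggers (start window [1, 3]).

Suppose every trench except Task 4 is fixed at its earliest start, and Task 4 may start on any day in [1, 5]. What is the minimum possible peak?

Task 4@1: d1:17  d2:17  d3:11  d4:4  d5:0  d6:0 → peak 17
Task 4@2: d1:13  d2:17  d3:15  d4:4  d5:0  d6:0 → peak 17
Task 4@3: d1:13  d2:13  d3:15  d4:8  d5:0  d6:0 → peak 15
Task 4@4: d1:13  d2:13  d3:11  d4:8  d5:4  d6:0 → peak 13
Task 4@5: d1:13  d2:13  d3:11  d4:4  d5:4  d6:4 → peak 13
Best is Task 4@4, peak 13.

13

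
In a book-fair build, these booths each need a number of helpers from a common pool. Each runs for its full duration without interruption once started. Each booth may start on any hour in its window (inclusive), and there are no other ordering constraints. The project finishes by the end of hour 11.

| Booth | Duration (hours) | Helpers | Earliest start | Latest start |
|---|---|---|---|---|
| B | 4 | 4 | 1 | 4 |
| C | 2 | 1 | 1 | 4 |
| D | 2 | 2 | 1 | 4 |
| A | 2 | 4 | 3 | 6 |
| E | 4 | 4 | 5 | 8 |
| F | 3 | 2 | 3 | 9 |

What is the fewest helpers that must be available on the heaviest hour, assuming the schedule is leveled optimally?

Early-start (B@1, C@1, D@1, A@3, E@5, F@3) gives peak 10: h1:7  h2:7  h3:10  h4:10  h5:6  h6:4  h7:4  h8:4  h9:0  h10:0  h11:0.
Shift D→3, A→5, E→7, F→5.
Schedule B@1, C@1, D@3, A@5, E@7, F@5: h1:5  h2:5  h3:6  h4:6  h5:6  h6:6  h7:6  h8:4  h9:4  h10:4  h11:0 — peak 6.

6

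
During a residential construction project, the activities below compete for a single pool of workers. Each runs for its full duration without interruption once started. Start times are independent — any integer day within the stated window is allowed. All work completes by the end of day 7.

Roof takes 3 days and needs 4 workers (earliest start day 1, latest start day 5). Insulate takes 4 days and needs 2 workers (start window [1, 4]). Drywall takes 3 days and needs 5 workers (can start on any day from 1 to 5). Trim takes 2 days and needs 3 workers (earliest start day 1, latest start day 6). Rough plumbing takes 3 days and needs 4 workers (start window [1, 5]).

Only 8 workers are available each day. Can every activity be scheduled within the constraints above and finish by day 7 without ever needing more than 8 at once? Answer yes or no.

no

The minimum achievable peak is 9; 8 < 9, so no feasible schedule stays within the cap.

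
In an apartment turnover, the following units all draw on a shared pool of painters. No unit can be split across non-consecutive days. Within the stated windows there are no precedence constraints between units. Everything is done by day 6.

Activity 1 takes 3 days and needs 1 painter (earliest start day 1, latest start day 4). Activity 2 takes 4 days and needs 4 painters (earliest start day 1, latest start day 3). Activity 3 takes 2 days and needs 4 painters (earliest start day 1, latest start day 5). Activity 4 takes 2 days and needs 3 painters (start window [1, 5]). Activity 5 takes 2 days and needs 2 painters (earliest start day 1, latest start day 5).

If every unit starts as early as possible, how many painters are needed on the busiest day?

Early-start schedule: Activity 1@1, Activity 2@1, Activity 3@1, Activity 4@1, Activity 5@1.
Load per day: day 1: 14, day 2: 14, day 3: 5, day 4: 4, day 5: 0, day 6: 0.
Peak is 14.

14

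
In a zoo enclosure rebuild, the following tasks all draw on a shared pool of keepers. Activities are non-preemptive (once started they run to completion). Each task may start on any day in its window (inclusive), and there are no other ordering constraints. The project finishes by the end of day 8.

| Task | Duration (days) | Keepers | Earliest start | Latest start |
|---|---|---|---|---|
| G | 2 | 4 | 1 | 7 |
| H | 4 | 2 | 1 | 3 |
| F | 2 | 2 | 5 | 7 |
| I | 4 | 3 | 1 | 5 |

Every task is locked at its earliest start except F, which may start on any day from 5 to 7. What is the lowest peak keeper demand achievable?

F@5: d1:9  d2:9  d3:5  d4:5  d5:2  d6:2  d7:0  d8:0 → peak 9
F@6: d1:9  d2:9  d3:5  d4:5  d5:0  d6:2  d7:2  d8:0 → peak 9
F@7: d1:9  d2:9  d3:5  d4:5  d5:0  d6:0  d7:2  d8:2 → peak 9
Best is F@5, peak 9.

9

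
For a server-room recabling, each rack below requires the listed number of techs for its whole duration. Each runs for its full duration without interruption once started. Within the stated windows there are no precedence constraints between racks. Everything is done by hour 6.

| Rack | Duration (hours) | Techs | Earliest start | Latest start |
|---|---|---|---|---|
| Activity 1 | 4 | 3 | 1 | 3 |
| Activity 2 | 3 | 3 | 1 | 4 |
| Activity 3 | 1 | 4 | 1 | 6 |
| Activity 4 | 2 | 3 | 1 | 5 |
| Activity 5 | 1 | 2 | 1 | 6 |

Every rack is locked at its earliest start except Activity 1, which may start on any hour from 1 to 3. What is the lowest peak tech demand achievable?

12

Activity 1@1: h1:15  h2:9  h3:6  h4:3  h5:0  h6:0 → peak 15
Activity 1@2: h1:12  h2:9  h3:6  h4:3  h5:3  h6:0 → peak 12
Activity 1@3: h1:12  h2:6  h3:6  h4:3  h5:3  h6:3 → peak 12
Best is Activity 1@2, peak 12.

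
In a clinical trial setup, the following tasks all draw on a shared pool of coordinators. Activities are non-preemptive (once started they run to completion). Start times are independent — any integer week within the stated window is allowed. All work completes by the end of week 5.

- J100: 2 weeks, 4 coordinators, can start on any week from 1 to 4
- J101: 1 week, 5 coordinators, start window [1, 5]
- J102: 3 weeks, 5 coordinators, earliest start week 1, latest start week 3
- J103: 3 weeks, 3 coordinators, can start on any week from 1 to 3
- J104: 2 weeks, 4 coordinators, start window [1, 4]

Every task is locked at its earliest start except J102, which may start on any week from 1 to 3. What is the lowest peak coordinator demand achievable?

J102@1: w1:21  w2:16  w3:8  w4:0  w5:0 → peak 21
J102@2: w1:16  w2:16  w3:8  w4:5  w5:0 → peak 16
J102@3: w1:16  w2:11  w3:8  w4:5  w5:5 → peak 16
Best is J102@2, peak 16.

16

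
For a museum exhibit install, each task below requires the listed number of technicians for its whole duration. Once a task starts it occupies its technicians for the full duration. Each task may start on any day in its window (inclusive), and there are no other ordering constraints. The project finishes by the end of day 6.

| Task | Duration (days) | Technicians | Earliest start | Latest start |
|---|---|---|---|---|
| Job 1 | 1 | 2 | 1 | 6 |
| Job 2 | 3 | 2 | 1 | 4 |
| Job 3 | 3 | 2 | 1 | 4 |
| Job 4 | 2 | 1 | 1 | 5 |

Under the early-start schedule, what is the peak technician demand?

Early-start schedule: Job 1@1, Job 2@1, Job 3@1, Job 4@1.
Load per day: day 1: 7, day 2: 5, day 3: 4, day 4: 0, day 5: 0, day 6: 0.
Peak is 7.

7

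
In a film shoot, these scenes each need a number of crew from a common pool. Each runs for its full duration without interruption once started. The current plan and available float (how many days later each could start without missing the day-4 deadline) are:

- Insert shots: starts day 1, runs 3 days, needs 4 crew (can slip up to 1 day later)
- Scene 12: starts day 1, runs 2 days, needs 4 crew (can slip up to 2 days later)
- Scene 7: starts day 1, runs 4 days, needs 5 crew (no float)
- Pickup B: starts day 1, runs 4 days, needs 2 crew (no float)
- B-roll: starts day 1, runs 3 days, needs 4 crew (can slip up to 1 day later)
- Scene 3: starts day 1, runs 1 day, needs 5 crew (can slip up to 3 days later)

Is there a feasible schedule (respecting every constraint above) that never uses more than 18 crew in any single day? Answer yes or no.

no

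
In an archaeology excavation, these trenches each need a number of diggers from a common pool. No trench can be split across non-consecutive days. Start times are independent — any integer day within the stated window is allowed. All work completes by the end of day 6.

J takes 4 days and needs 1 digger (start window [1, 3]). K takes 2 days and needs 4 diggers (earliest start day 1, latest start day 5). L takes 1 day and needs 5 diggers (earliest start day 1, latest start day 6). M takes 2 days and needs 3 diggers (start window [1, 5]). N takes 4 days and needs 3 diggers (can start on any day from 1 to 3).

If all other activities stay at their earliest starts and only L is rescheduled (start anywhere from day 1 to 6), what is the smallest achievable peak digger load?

11

L@1: d1:16  d2:11  d3:4  d4:4  d5:0  d6:0 → peak 16
L@2: d1:11  d2:16  d3:4  d4:4  d5:0  d6:0 → peak 16
L@3: d1:11  d2:11  d3:9  d4:4  d5:0  d6:0 → peak 11
L@4: d1:11  d2:11  d3:4  d4:9  d5:0  d6:0 → peak 11
L@5: d1:11  d2:11  d3:4  d4:4  d5:5  d6:0 → peak 11
L@6: d1:11  d2:11  d3:4  d4:4  d5:0  d6:5 → peak 11
Best is L@3, peak 11.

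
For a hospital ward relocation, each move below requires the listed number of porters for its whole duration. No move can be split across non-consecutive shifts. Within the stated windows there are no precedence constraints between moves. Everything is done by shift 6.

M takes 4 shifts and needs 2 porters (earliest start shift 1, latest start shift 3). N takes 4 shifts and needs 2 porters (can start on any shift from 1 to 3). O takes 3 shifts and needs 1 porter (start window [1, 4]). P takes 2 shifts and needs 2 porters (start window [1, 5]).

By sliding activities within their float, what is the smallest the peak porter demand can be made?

5

Early-start (M@1, N@1, O@1, P@1) gives peak 7: s1:7  s2:7  s3:5  s4:4  s5:0  s6:0.
Shift P→5.
Schedule M@1, N@1, O@1, P@5: s1:5  s2:5  s3:5  s4:4  s5:2  s6:2 — peak 5.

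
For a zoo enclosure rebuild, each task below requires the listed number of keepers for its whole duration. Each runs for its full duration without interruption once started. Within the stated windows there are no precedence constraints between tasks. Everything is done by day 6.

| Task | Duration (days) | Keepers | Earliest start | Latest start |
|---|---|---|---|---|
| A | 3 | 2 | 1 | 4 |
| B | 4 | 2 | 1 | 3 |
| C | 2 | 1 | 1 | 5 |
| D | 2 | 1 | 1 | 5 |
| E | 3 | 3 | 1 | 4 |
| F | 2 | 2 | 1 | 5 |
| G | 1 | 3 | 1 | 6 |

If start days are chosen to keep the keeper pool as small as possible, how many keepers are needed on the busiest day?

Early-start (A@1, B@1, C@1, D@1, E@1, F@1, G@1) gives peak 14: d1:14  d2:11  d3:7  d4:2  d5:0  d6:0.
Shift B→3, D→4, E→4, F→2.
Schedule A@1, B@3, C@1, D@4, E@4, F@2, G@1: d1:6  d2:5  d3:6  d4:6  d5:6  d6:5 — peak 6.
Total keeper-days = 34 over 6 days ⇒ peak ≥ ⌈34/6⌉ = 6, so 6 is optimal.

6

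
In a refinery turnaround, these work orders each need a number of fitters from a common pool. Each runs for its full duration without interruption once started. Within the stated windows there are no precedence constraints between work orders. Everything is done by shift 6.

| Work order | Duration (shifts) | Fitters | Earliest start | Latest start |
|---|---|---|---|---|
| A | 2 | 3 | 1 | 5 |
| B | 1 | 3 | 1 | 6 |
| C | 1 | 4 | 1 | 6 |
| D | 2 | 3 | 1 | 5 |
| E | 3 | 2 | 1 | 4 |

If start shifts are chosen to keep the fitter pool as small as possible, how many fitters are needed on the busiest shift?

5

Early-start (A@1, B@1, C@1, D@1, E@1) gives peak 15: s1:15  s2:8  s3:2  s4:0  s5:0  s6:0.
Shift B→3, C→4, D→5.
Schedule A@1, B@3, C@4, D@5, E@1: s1:5  s2:5  s3:5  s4:4  s5:3  s6:3 — peak 5.
Total fitter-shifts = 25 over 6 shifts ⇒ peak ≥ ⌈25/6⌉ = 5, so 5 is optimal.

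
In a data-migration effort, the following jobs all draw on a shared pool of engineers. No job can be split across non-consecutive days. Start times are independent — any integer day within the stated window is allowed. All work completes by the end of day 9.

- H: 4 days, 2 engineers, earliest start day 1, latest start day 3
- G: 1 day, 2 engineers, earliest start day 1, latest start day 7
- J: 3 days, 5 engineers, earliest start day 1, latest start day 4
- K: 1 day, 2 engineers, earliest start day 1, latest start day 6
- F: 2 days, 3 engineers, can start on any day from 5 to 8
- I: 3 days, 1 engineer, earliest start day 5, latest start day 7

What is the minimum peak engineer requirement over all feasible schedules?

7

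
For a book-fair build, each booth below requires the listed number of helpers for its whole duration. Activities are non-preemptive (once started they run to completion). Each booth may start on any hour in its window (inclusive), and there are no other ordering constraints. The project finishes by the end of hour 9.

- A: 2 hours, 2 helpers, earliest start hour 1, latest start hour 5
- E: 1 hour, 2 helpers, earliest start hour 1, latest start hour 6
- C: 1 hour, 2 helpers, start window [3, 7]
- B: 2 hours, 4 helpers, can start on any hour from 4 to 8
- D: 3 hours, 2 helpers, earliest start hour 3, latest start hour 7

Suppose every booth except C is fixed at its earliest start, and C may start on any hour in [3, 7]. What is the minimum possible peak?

6

C@3: h1:4  h2:2  h3:4  h4:6  h5:6  h6:0  h7:0  h8:0  h9:0 → peak 6
C@4: h1:4  h2:2  h3:2  h4:8  h5:6  h6:0  h7:0  h8:0  h9:0 → peak 8
C@5: h1:4  h2:2  h3:2  h4:6  h5:8  h6:0  h7:0  h8:0  h9:0 → peak 8
C@6: h1:4  h2:2  h3:2  h4:6  h5:6  h6:2  h7:0  h8:0  h9:0 → peak 6
C@7: h1:4  h2:2  h3:2  h4:6  h5:6  h6:0  h7:2  h8:0  h9:0 → peak 6
Best is C@3, peak 6.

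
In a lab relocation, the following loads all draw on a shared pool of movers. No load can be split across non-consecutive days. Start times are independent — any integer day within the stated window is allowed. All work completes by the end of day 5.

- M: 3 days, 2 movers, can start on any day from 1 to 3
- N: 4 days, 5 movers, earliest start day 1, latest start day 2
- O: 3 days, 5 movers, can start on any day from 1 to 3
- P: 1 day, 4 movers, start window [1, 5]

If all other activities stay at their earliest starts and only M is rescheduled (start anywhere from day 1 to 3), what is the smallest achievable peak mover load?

14

M@1: d1:16  d2:12  d3:12  d4:5  d5:0 → peak 16
M@2: d1:14  d2:12  d3:12  d4:7  d5:0 → peak 14
M@3: d1:14  d2:10  d3:12  d4:7  d5:2 → peak 14
Best is M@2, peak 14.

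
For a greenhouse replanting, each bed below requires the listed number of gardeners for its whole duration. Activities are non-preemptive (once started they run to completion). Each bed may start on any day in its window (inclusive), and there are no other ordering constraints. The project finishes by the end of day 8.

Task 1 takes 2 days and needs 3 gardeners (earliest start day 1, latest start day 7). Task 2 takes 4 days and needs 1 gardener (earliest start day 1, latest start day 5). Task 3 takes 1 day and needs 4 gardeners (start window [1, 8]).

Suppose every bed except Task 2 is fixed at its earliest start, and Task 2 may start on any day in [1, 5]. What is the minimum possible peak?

7

Task 2@1: d1:8  d2:4  d3:1  d4:1  d5:0  d6:0  d7:0  d8:0 → peak 8
Task 2@2: d1:7  d2:4  d3:1  d4:1  d5:1  d6:0  d7:0  d8:0 → peak 7
Task 2@3: d1:7  d2:3  d3:1  d4:1  d5:1  d6:1  d7:0  d8:0 → peak 7
Task 2@4: d1:7  d2:3  d3:0  d4:1  d5:1  d6:1  d7:1  d8:0 → peak 7
Task 2@5: d1:7  d2:3  d3:0  d4:0  d5:1  d6:1  d7:1  d8:1 → peak 7
Best is Task 2@2, peak 7.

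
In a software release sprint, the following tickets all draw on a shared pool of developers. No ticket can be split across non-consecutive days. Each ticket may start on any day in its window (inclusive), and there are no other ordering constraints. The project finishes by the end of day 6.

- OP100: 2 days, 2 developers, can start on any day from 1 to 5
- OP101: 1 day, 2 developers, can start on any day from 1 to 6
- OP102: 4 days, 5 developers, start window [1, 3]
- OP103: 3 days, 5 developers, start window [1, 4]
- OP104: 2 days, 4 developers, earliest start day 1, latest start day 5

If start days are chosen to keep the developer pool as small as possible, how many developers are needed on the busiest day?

10

Early-start (OP100@1, OP101@1, OP102@1, OP103@1, OP104@1) gives peak 18: d1:18  d2:16  d3:10  d4:5  d5:0  d6:0.
Shift OP103→3, OP104→5.
Schedule OP100@1, OP101@1, OP102@1, OP103@3, OP104@5: d1:9  d2:7  d3:10  d4:10  d5:9  d6:4 — peak 10.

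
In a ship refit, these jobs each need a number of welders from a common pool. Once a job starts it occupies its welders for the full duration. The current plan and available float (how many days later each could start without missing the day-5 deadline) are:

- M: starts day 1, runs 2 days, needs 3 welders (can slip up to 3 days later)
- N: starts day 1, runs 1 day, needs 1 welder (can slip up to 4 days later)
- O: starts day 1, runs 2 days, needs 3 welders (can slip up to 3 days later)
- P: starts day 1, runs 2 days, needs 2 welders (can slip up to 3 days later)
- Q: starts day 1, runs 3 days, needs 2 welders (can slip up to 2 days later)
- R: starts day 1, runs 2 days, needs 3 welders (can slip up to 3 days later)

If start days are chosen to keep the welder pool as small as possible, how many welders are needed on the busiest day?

7

Early-start (M@1, N@1, O@1, P@1, Q@1, R@1) gives peak 14: d1:14  d2:13  d3:2  d4:0  d5:0.
Shift P→3, Q→3, R→3.
Schedule M@1, N@1, O@1, P@3, Q@3, R@3: d1:7  d2:6  d3:7  d4:7  d5:2 — peak 7.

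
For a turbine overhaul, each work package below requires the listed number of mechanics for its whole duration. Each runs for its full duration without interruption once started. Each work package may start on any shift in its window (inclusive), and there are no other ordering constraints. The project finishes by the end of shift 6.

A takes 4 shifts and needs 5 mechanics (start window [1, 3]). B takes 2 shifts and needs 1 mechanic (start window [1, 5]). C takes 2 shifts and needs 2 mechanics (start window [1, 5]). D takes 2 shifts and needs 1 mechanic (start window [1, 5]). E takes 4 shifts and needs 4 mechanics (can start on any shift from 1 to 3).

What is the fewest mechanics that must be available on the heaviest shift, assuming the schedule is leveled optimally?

9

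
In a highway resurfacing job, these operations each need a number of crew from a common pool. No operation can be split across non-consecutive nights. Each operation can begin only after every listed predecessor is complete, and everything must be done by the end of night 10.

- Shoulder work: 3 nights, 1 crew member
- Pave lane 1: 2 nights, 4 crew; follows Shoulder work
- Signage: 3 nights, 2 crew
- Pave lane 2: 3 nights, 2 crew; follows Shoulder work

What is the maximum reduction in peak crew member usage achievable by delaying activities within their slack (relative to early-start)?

Early-start peak: n1:3  n2:3  n3:3  n4:6  n5:6  n6:2  n7:0  n8:0  n9:0  n10:0 ⇒ 6.
Leveled (Shoulder work@1, Pave lane 1@4, Signage@1, Pave lane 2@6): n1:3  n2:3  n3:3  n4:4  n5:4  n6:2  n7:2  n8:2  n9:0  n10:0 ⇒ 4.
Reduction 6 − 4 = 2.

2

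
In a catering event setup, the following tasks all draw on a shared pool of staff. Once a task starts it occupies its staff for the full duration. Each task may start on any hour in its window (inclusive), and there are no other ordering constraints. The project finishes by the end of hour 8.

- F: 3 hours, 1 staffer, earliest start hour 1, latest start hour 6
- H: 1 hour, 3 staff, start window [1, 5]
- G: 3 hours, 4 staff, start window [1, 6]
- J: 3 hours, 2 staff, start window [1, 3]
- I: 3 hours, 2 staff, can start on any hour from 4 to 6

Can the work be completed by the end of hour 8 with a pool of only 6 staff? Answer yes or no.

yes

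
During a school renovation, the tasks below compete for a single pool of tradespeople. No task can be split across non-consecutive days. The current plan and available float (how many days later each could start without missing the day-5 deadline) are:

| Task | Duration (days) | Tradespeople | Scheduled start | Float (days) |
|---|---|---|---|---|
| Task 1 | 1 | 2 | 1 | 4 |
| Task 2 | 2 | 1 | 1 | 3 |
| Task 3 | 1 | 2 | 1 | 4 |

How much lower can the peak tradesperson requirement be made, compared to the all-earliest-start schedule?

3

Early-start peak: d1:5  d2:1  d3:0  d4:0  d5:0 ⇒ 5.
Leveled (Task 1@1, Task 2@2, Task 3@4): d1:2  d2:1  d3:1  d4:2  d5:0 ⇒ 2.
Reduction 5 − 2 = 3.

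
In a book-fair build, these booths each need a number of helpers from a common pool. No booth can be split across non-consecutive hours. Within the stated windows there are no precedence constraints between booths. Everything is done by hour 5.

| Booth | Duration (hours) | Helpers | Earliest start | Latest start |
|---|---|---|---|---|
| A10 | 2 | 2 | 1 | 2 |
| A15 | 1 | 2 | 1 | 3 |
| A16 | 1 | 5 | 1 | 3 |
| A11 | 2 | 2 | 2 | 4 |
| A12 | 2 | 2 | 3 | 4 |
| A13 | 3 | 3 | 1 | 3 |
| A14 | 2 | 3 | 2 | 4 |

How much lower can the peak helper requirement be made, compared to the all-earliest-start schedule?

Early-start peak: h1:12  h2:10  h3:10  h4:2  h5:0 ⇒ 12.
Leveled (A10@1, A15@2, A16@1, A11@4, A12@4, A13@3, A14@2): h1:7  h2:7  h3:6  h4:7  h5:7 ⇒ 7.
Reduction 12 − 7 = 5.

5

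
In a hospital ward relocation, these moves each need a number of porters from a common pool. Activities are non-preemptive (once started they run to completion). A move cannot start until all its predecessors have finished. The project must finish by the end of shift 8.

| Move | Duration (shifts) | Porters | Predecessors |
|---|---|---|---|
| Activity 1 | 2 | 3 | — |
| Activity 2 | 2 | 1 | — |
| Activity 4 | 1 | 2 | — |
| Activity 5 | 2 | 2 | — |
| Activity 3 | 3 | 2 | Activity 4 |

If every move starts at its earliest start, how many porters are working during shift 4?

At early start, shift 4 has: Activity 3.
Demand: 2 = 2.

2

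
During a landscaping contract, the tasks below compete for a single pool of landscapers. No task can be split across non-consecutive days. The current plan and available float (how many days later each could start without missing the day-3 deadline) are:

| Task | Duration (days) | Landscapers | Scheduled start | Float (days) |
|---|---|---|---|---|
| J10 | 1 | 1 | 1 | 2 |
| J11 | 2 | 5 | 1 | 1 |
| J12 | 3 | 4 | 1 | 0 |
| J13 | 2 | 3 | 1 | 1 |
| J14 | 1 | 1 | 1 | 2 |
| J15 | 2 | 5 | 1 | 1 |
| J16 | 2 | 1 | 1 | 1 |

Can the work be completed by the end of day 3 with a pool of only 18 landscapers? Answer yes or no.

Schedule J10@1, J11@1, J12@1, J13@1, J14@1, J15@2, J16@1: d1:15  d2:18  d3:9 — peak 18 ≤ 18.

yes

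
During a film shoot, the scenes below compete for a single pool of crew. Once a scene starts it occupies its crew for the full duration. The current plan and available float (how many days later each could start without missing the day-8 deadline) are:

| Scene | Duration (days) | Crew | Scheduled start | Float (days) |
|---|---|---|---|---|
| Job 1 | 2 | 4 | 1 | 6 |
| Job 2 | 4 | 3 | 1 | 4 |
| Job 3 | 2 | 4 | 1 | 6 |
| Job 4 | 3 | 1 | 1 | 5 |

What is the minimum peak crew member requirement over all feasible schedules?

4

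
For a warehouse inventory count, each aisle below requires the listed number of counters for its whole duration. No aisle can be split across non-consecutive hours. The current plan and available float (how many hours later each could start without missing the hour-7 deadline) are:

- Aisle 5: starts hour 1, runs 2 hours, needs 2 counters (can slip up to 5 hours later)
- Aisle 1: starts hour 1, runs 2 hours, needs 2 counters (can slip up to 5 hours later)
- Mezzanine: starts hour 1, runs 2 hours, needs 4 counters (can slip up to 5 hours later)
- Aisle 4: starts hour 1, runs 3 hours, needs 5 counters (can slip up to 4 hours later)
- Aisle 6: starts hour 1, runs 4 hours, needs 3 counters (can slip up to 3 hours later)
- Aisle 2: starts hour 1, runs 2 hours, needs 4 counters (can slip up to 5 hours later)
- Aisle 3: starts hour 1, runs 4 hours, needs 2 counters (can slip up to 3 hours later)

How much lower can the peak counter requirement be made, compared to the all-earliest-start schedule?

13

Early-start peak: h1:22  h2:22  h3:10  h4:5  h5:0  h6:0  h7:0 ⇒ 22.
Leveled (Aisle 5@1, Aisle 1@1, Mezzanine@3, Aisle 4@1, Aisle 6@4, Aisle 2@5, Aisle 3@4): h1:9  h2:9  h3:9  h4:9  h5:9  h6:9  h7:5 ⇒ 9.
Reduction 22 − 9 = 13.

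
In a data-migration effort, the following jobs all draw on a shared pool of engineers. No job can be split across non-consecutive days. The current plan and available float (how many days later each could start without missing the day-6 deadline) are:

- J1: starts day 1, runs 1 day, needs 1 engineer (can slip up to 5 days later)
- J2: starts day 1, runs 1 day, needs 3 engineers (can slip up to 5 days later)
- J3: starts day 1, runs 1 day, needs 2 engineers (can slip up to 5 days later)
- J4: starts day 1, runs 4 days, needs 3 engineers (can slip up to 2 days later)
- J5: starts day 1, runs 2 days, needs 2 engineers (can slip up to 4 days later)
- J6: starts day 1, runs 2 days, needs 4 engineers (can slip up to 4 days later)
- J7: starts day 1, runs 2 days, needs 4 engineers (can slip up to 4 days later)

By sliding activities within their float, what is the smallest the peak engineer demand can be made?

Early-start (J1@1, J2@1, J3@1, J4@1, J5@1, J6@1, J7@1) gives peak 19: d1:19  d2:13  d3:3  d4:3  d5:0  d6:0.
Shift J3→2, J5→5, J6→3, J7→5.
Schedule J1@1, J2@1, J3@2, J4@1, J5@5, J6@3, J7@5: d1:7  d2:5  d3:7  d4:7  d5:6  d6:6 — peak 7.
Total engineer-days = 38 over 6 days ⇒ peak ≥ ⌈38/6⌉ = 7, so 7 is optimal.

7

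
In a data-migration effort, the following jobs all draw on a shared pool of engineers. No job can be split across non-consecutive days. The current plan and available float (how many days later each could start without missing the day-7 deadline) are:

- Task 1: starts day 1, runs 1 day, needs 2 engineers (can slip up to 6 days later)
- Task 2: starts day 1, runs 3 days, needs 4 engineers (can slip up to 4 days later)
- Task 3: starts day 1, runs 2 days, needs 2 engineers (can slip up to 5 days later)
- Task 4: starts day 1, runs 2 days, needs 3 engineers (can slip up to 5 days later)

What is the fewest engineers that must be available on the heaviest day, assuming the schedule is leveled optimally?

4

Early-start (Task 1@1, Task 2@1, Task 3@1, Task 4@1) gives peak 11: d1:11  d2:9  d3:4  d4:0  d5:0  d6:0  d7:0.
Shift Task 2→3, Task 4→6.
Schedule Task 1@1, Task 2@3, Task 3@1, Task 4@6: d1:4  d2:2  d3:4  d4:4  d5:4  d6:3  d7:3 — peak 4.
Total engineer-days = 24 over 7 days ⇒ peak ≥ ⌈24/7⌉ = 4, so 4 is optimal.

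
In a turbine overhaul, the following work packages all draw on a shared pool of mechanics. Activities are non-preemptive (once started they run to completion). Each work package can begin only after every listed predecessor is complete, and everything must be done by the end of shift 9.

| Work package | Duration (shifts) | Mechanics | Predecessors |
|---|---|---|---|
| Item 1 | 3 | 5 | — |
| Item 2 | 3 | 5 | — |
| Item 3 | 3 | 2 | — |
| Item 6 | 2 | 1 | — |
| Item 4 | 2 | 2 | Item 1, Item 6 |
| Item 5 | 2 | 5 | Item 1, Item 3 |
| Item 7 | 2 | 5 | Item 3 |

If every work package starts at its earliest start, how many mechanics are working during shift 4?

12

At early start, shift 4 has: Item 4, Item 5, Item 7.
Demand: 2 + 5 + 5 = 12.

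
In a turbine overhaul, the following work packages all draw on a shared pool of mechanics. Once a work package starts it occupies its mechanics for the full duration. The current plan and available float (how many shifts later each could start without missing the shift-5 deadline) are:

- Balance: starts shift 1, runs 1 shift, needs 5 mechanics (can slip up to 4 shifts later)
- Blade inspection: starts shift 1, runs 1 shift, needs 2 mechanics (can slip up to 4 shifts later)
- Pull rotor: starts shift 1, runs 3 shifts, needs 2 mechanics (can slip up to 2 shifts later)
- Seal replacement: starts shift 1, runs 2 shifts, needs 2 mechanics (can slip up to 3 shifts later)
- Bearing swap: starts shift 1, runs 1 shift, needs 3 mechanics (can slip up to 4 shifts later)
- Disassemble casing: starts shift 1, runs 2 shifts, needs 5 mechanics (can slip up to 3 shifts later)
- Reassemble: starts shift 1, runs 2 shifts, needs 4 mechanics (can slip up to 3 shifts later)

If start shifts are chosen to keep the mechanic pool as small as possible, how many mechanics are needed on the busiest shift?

Early-start (Balance@1, Blade inspection@1, Pull rotor@1, Seal replacement@1, Bearing swap@1, Disassemble casing@1, Reassemble@1) gives peak 23: s1:23  s2:13  s3:2  s4:0  s5:0.
Shift Pull rotor→2, Seal replacement→2, Bearing swap→5, Disassemble casing→4, Reassemble→2.
Schedule Balance@1, Blade inspection@1, Pull rotor@2, Seal replacement@2, Bearing swap@5, Disassemble casing@4, Reassemble@2: s1:7  s2:8  s3:8  s4:7  s5:8 — peak 8.
Total mechanic-shifts = 38 over 5 shifts ⇒ peak ≥ ⌈38/5⌉ = 8, so 8 is optimal.

8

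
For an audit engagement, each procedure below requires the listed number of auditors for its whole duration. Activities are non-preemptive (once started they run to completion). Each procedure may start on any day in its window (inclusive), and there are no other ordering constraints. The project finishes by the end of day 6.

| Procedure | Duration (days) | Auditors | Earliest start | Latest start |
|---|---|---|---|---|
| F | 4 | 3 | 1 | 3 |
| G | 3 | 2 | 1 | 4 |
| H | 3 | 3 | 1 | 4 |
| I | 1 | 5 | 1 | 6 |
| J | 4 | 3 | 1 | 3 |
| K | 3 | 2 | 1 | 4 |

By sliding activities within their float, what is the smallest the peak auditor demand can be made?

10

Early-start (F@1, G@1, H@1, I@1, J@1, K@1) gives peak 18: d1:18  d2:13  d3:13  d4:6  d5:0  d6:0.
Shift H→4, I→5.
Schedule F@1, G@1, H@4, I@5, J@1, K@1: d1:10  d2:10  d3:10  d4:9  d5:8  d6:3 — peak 10.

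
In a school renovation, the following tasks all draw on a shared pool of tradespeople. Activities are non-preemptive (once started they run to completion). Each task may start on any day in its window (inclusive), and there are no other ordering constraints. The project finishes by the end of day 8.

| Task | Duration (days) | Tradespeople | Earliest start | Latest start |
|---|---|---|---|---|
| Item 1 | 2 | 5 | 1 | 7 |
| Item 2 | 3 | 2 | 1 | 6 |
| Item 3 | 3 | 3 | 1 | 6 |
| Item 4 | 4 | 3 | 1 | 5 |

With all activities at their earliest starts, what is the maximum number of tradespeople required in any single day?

Early-start schedule: Item 1@1, Item 2@1, Item 3@1, Item 4@1.
Load per day: day 1: 13, day 2: 13, day 3: 8, day 4: 3, day 5: 0, day 6: 0, day 7: 0, day 8: 0.
Peak is 13.

13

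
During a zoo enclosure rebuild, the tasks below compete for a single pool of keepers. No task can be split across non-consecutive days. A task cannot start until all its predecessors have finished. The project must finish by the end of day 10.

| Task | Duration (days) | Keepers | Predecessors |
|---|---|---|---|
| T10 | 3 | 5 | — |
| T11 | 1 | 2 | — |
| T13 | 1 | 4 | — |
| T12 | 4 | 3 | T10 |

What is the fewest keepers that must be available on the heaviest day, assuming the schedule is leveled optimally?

5

Early-start (T10@1, T11@1, T13@1, T12@4) gives peak 11: d1:11  d2:5  d3:5  d4:3  d5:3  d6:3  d7:3  d8:0  d9:0  d10:0.
Shift T11→4, T13→5, T12→6.
Schedule T10@1, T11@4, T13@5, T12@6: d1:5  d2:5  d3:5  d4:2  d5:4  d6:3  d7:3  d8:3  d9:3  d10:0 — peak 5.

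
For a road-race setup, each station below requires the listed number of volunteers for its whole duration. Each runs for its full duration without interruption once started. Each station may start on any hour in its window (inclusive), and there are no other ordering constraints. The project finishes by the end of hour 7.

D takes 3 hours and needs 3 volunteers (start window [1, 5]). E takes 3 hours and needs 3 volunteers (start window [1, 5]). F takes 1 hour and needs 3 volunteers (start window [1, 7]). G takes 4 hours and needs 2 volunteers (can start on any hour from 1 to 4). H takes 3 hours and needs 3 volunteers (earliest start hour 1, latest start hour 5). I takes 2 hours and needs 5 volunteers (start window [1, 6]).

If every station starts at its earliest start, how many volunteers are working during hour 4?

2

At early start, hour 4 has: G.
Demand: 2 = 2.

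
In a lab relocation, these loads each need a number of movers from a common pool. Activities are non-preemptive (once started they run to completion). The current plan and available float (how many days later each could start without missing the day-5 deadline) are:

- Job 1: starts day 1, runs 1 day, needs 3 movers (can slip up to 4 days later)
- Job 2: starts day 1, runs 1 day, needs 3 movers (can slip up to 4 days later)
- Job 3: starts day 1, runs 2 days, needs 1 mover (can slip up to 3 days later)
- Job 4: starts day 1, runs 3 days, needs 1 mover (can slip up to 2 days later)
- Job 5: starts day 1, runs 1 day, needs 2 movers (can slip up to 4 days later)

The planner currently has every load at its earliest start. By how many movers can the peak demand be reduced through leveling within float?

7

Early-start peak: d1:10  d2:2  d3:1  d4:0  d5:0 ⇒ 10.
Leveled (Job 1@1, Job 2@2, Job 3@3, Job 4@3, Job 5@5): d1:3  d2:3  d3:2  d4:2  d5:3 ⇒ 3.
Reduction 10 − 3 = 7.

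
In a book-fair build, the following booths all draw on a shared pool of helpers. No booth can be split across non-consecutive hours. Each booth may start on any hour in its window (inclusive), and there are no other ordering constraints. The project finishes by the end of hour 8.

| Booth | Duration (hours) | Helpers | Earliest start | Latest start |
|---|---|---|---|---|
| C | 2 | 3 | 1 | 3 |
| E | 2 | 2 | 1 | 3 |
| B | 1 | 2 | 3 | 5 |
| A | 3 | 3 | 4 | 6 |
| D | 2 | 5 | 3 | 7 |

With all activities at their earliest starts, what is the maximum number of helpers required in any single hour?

Early-start schedule: C@1, E@1, B@3, A@4, D@3.
Load per hour: hour 1: 5, hour 2: 5, hour 3: 7, hour 4: 8, hour 5: 3, hour 6: 3, hour 7: 0, hour 8: 0.
Peak is 8.

8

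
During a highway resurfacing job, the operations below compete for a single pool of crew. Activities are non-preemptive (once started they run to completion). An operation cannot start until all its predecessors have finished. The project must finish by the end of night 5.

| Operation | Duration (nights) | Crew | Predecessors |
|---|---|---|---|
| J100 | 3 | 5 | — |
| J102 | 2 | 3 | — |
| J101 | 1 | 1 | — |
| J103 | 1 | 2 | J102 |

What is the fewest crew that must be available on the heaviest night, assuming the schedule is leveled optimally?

Early-start (J100@1, J102@1, J101@1, J103@3) gives peak 9: n1:9  n2:8  n3:7  n4:0  n5:0.
Shift J100→3.
Schedule J100@3, J102@1, J101@1, J103@3: n1:4  n2:3  n3:7  n4:5  n5:5 — peak 7.

7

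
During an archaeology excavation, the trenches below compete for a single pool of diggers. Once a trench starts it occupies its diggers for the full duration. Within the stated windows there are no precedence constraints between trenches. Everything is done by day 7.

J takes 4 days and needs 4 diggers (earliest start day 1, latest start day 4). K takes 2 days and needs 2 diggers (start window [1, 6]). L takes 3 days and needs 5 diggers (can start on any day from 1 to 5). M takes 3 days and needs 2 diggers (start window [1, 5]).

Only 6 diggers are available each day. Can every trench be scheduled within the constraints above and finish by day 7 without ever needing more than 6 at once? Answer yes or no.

The minimum achievable peak is 7; 6 < 7, so no feasible schedule stays within the cap.

no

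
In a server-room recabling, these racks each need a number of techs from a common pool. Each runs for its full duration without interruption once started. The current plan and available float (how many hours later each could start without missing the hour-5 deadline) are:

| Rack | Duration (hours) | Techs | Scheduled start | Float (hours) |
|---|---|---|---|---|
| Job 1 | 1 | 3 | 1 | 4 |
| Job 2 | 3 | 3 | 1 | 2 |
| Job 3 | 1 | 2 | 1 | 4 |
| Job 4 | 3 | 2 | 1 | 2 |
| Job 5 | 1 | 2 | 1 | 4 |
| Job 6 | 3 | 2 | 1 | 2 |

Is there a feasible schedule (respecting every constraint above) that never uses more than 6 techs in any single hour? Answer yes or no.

The minimum achievable peak is 7; 6 < 7, so no feasible schedule stays within the cap.

no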